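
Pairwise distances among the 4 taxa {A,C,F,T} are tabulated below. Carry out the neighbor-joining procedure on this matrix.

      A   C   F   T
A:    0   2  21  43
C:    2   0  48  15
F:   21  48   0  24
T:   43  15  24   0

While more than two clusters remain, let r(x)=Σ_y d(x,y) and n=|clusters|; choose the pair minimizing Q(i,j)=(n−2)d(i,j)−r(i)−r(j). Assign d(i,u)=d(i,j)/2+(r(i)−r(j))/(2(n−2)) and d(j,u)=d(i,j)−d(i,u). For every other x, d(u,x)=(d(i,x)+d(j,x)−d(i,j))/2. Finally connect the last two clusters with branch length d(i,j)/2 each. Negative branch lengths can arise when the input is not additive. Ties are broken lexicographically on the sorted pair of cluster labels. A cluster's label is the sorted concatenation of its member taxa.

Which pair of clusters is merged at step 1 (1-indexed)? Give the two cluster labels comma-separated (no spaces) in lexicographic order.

step 1: merge (A,C) at d=2, Q=-127; branch lengths A→5/4, C→3/4; new cluster AC
  updated: d(AC,F)=67/2, d(AC,T)=28
step 2: merge (AC,F) at d=67/2, Q=-171/2; branch lengths AC→75/4, F→59/4; new cluster ACF
  updated: d(ACF,T)=37/4
step 3: merge (ACF,T) at d=37/4; branch lengths ACF→37/8, T→37/8; new cluster ACFT
final tree: (((A:5/4,C:3/4):75/4,F:59/4):37/8,T:37/8)
total length: 179/4

A,C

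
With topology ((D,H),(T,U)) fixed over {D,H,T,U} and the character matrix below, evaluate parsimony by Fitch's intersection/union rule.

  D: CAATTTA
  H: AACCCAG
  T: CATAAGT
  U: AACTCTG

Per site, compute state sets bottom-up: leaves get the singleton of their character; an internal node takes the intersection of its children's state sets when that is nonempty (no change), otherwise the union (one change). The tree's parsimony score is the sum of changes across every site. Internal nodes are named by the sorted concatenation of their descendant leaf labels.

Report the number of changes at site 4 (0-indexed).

site 0, node DH: D={C} ∪ H={A} → {A,C} (+1)
site 0, node TU: T={C} ∪ U={A} → {A,C} (+1)
site 0, node DHTU: DH={A,C} ∩ TU={A,C} → {A,C} (+0)
site 1, node DH: D={A} ∩ H={A} → {A} (+0)
site 1, node TU: T={A} ∩ U={A} → {A} (+0)
site 1, node DHTU: DH={A} ∩ TU={A} → {A} (+0)
site 2, node DH: D={A} ∪ H={C} → {A,C} (+1)
site 2, node TU: T={T} ∪ U={C} → {C,T} (+1)
site 2, node DHTU: DH={A,C} ∩ TU={C,T} → {C} (+0)
site 3, node DH: D={T} ∪ H={C} → {C,T} (+1)
site 3, node TU: T={A} ∪ U={T} → {A,T} (+1)
site 3, node DHTU: DH={C,T} ∩ TU={A,T} → {T} (+0)
site 4, node DH: D={T} ∪ H={C} → {C,T} (+1)
site 4, node TU: T={A} ∪ U={C} → {A,C} (+1)
site 4, node DHTU: DH={C,T} ∩ TU={A,C} → {C} (+0)
site 5, node DH: D={T} ∪ H={A} → {A,T} (+1)
site 5, node TU: T={G} ∪ U={T} → {G,T} (+1)
site 5, node DHTU: DH={A,T} ∩ TU={G,T} → {T} (+0)
site 6, node DH: D={A} ∪ H={G} → {A,G} (+1)
site 6, node TU: T={T} ∪ U={G} → {G,T} (+1)
site 6, node DHTU: DH={A,G} ∩ TU={G,T} → {G} (+0)
per-site changes: [2, 0, 2, 2, 2, 2, 2]; total = 12

2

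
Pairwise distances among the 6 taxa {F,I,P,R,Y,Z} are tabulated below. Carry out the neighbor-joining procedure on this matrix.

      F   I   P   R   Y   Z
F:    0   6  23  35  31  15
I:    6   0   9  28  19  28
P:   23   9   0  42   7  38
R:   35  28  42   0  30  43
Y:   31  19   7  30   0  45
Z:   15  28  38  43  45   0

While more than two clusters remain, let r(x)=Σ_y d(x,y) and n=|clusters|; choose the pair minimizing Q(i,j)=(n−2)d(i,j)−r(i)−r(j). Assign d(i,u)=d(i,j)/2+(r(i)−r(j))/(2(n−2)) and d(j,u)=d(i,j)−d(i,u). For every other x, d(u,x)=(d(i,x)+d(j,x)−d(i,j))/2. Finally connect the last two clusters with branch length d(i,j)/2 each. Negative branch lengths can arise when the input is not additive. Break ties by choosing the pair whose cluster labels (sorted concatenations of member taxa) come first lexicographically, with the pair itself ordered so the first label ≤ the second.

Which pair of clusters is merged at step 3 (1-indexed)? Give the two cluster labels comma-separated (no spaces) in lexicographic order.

iteration 1: select P,Y (d=7, Q=-223); attach at lengths (15/8, 41/8); label the merged cluster PY
  updated: d(F,PY)=47/2, d(I,PY)=21/2, d(PY,R)=65/2, d(PY,Z)=38
iteration 2: select F,Z (d=15, Q=-317/2); attach at lengths (1/12, 179/12); label the merged cluster FZ
  updated: d(FZ,I)=19/2, d(FZ,PY)=93/4, d(FZ,R)=63/2
iteration 3: select FZ,I (d=19/2, Q=-373/4); attach at lengths (141/16, 11/16); label the merged cluster FIZ
  updated: d(FIZ,PY)=97/8, d(FIZ,R)=25
iteration 4: select FIZ,PY (d=97/8, Q=-557/8); attach at lengths (37/16, 157/16); label the merged cluster FIPYZ
  updated: d(FIPYZ,R)=363/16
iteration 5: select FIPYZ,R (d=363/16); attach at lengths (363/32, 363/32); label the merged cluster FIPRYZ
final tree: ((((F:1/12,Z:179/12):141/16,I:11/16):37/16,(P:15/8,Y:41/8):157/16):363/32,R:363/32)
total length: 1061/16

FZ,I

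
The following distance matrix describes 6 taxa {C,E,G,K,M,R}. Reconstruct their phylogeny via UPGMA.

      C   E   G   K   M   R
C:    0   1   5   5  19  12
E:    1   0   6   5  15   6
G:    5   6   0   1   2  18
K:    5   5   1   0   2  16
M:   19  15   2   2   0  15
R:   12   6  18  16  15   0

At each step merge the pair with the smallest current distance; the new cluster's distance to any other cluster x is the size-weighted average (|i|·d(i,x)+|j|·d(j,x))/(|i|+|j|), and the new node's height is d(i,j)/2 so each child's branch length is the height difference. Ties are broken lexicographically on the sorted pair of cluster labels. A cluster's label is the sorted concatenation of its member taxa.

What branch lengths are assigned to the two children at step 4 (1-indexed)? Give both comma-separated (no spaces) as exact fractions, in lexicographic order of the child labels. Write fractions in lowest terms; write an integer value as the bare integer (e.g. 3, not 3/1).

4,9/2

step 1: merge (C,E) at d=1; branch lengths C→1/2, E→1/2; new cluster CE
  updated: d(CE,G)=11/2, d(CE,K)=5, d(CE,M)=17, d(CE,R)=9
step 2: merge (G,K) at d=1; branch lengths G→1/2, K→1/2; new cluster GK
  updated: d(CE,GK)=21/4, d(GK,M)=2, d(GK,R)=17
step 3: merge (GK,M) at d=2; branch lengths GK→1/2, M→1; new cluster GKM
  updated: d(CE,GKM)=55/6, d(GKM,R)=49/3
step 4: merge (CE,R) at d=9; branch lengths CE→4, R→9/2; new cluster CER
  updated: d(CER,GKM)=104/9
step 5: merge (CER,GKM) at d=104/9; branch lengths CER→23/18, GKM→43/9; new cluster CEGKMR
final tree: (((C:1/2,E:1/2):4,R:9/2):23/18,((G:1/2,K:1/2):1/2,M:1):43/9)
total length: 325/18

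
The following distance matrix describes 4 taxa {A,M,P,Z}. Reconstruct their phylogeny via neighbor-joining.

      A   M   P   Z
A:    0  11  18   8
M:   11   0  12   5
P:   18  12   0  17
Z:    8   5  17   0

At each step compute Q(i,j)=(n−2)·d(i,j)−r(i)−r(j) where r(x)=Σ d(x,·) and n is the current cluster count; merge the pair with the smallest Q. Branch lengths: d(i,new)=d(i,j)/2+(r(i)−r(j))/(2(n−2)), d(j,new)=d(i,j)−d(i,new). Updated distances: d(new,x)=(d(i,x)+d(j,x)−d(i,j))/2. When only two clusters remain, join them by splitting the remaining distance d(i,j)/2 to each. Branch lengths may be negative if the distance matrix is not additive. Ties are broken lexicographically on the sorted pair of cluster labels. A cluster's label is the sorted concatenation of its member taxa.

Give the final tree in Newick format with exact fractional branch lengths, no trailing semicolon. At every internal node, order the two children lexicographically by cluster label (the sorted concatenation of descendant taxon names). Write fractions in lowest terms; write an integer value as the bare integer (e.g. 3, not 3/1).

step 1: merge (A,Z) at d=8, Q=-51; branch lengths A→23/4, Z→9/4; new cluster AZ
  updated: d(AZ,M)=4, d(AZ,P)=27/2
step 2: merge (AZ,M) at d=4, Q=-59/2; branch lengths AZ→11/4, M→5/4; new cluster AMZ
  updated: d(AMZ,P)=43/4
step 3: merge (AMZ,P) at d=43/4; branch lengths AMZ→43/8, P→43/8; new cluster AMPZ
final tree: (((A:23/4,Z:9/4):11/4,M:5/4):43/8,P:43/8)
total length: 91/4

(((A:23/4,Z:9/4):11/4,M:5/4):43/8,P:43/8)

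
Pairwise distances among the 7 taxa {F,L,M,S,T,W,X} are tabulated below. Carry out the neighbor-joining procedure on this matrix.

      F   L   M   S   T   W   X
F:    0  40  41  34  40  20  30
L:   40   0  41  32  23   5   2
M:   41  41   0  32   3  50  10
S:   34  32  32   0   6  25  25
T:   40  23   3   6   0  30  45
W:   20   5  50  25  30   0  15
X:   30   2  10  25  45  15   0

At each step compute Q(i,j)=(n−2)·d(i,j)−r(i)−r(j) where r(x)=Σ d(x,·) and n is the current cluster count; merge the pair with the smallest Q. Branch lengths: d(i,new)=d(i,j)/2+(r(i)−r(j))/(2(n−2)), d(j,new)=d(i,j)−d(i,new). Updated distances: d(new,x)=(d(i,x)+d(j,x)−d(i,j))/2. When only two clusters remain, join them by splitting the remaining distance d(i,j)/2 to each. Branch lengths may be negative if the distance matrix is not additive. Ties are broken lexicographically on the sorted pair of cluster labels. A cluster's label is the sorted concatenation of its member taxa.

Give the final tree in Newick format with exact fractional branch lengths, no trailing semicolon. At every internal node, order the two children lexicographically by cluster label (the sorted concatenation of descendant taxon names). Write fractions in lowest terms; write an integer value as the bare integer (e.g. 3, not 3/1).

(((F:543/32,((M:9/2,T:-3/2):11,S:13/2):345/32):177/32,(L:47/24,X:1/24):221/32):67/64,W:67/64)

iteration 1: select M,T (d=3, Q=-309); attach at lengths (9/2, -3/2); label the merged cluster MT
  updated: d(F,MT)=39, d(L,MT)=61/2, d(MT,S)=35/2, d(MT,W)=77/2, d(MT,X)=26
iteration 2: select MT,S (d=35/2, Q=-215); attach at lengths (11, 13/2); label the merged cluster MST
  updated: d(F,MST)=111/4, d(L,MST)=45/2, d(MST,W)=23, d(MST,X)=67/4
iteration 3: select L,X (d=2, Q=-509/4); attach at lengths (47/24, 1/24); label the merged cluster LX
  updated: d(F,LX)=34, d(LX,MST)=149/8, d(LX,W)=9
iteration 4: select F,MST (d=111/4, Q=-765/8); attach at lengths (543/32, 345/32); label the merged cluster FMST
  updated: d(FMST,LX)=199/16, d(FMST,W)=61/8
iteration 5: select FMST,LX (d=199/16, Q=-465/16); attach at lengths (177/32, 221/32); label the merged cluster FLMSTX
  updated: d(FLMSTX,W)=67/32
iteration 6: select FLMSTX,W (d=67/32); attach at lengths (67/64, 67/64); label the merged cluster FLMSTWX
final tree: (((F:543/32,((M:9/2,T:-3/2):11,S:13/2):345/32):177/32,(L:47/24,X:1/24):221/32):67/64,W:67/64)
total length: 2073/32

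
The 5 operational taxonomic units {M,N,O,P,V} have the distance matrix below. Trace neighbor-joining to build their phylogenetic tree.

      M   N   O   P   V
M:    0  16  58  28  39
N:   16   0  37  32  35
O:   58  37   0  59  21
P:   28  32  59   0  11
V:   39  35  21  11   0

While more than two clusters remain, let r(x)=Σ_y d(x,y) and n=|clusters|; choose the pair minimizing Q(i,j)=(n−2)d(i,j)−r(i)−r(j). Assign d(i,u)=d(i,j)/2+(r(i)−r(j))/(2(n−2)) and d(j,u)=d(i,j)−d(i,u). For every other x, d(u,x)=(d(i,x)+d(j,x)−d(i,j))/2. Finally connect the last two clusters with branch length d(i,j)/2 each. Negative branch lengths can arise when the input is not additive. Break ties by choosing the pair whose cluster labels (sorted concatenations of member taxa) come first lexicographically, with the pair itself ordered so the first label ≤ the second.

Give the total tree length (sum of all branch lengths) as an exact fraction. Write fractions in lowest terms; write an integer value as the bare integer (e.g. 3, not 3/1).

577/8

step 1: merge (O,V) at d=21, Q=-218; branch lengths O→22, V→-1; new cluster OV
  updated: d(M,OV)=38, d(N,OV)=51/2, d(OV,P)=49/2
step 2: merge (M,N) at d=16, Q=-247/2; branch lengths M→81/8, N→47/8; new cluster MN
  updated: d(MN,OV)=95/4, d(MN,P)=22
step 3: merge (MN,OV) at d=95/4, Q=-281/4; branch lengths MN→85/8, OV→105/8; new cluster MNOV
  updated: d(MNOV,P)=91/8
step 4: merge (MNOV,P) at d=91/8; branch lengths MNOV→91/16, P→91/16; new cluster MNOPV
final tree: (((M:81/8,N:47/8):85/8,(O:22,V:-1):105/8):91/16,P:91/16)
total length: 577/8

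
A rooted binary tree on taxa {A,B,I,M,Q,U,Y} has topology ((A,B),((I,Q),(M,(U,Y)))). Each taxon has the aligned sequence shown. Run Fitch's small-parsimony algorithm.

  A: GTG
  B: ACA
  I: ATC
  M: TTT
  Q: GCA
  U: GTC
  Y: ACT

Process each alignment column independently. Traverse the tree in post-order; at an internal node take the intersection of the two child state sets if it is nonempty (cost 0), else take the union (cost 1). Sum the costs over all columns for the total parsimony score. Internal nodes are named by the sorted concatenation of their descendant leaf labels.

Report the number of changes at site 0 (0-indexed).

[col 0] AB: children A:{G}, B:{A} ∪→ {A,G}; cost 1
[col 0] IQ: children I:{A}, Q:{G} ∪→ {A,G}; cost 1
[col 0] UY: children U:{G}, Y:{A} ∪→ {A,G}; cost 1
[col 0] MUY: children M:{T}, UY:{A,G} ∪→ {A,G,T}; cost 1
[col 0] IMQUY: children IQ:{A,G}, MUY:{A,G,T} ∩→ {A,G}; cost 0
[col 0] ABIMQUY: children AB:{A,G}, IMQUY:{A,G} ∩→ {A,G}; cost 0
[col 1] AB: children A:{T}, B:{C} ∪→ {C,T}; cost 1
[col 1] IQ: children I:{T}, Q:{C} ∪→ {C,T}; cost 1
[col 1] UY: children U:{T}, Y:{C} ∪→ {C,T}; cost 1
[col 1] MUY: children M:{T}, UY:{C,T} ∩→ {T}; cost 0
[col 1] IMQUY: children IQ:{C,T}, MUY:{T} ∩→ {T}; cost 0
[col 1] ABIMQUY: children AB:{C,T}, IMQUY:{T} ∩→ {T}; cost 0
[col 2] AB: children A:{G}, B:{A} ∪→ {A,G}; cost 1
[col 2] IQ: children I:{C}, Q:{A} ∪→ {A,C}; cost 1
[col 2] UY: children U:{C}, Y:{T} ∪→ {C,T}; cost 1
[col 2] MUY: children M:{T}, UY:{C,T} ∩→ {T}; cost 0
[col 2] IMQUY: children IQ:{A,C}, MUY:{T} ∪→ {A,C,T}; cost 1
[col 2] ABIMQUY: children AB:{A,G}, IMQUY:{A,C,T} ∩→ {A}; cost 0
per-site changes: [4, 3, 4]; total = 11

4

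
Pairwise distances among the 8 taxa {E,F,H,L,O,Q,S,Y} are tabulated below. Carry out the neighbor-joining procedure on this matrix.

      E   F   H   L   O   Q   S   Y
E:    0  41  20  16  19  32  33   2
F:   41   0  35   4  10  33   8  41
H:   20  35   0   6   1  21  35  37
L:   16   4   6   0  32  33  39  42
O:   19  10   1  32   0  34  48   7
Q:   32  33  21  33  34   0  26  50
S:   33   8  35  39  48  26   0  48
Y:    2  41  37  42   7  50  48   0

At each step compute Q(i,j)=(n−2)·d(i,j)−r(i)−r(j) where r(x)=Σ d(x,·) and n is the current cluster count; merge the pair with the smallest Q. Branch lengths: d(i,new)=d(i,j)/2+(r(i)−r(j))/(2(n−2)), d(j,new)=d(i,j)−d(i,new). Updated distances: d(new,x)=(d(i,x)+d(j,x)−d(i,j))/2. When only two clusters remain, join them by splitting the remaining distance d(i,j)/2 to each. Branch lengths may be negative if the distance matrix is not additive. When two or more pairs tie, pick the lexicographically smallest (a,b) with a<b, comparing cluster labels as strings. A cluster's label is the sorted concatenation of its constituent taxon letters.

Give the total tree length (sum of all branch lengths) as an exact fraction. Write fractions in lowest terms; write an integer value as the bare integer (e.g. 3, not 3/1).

1. join E+Y (d=2, Q=-378) ⇒ EY; edges |E|=-13/3, |Y|=19/3
  updated: d(EY,F)=40, d(EY,H)=55/2, d(EY,L)=28, d(EY,O)=12, d(EY,Q)=40, d(EY,S)=79/2
2. join F+S (d=8, Q=-571/2) ⇒ FS; edges |F|=-51/20, |S|=211/20
  updated: d(EY,FS)=143/4, d(FS,H)=31, d(FS,L)=35/2, d(FS,O)=25, d(FS,Q)=51/2
3. join EY+O (d=12, Q=-797/4) ⇒ EOY; edges |EY|=349/32, |O|=35/32
  updated: d(EOY,FS)=195/8, d(EOY,H)=33/4, d(EOY,L)=24, d(EOY,Q)=31
4. join FS+Q (d=51/2, Q=-1059/8) ⇒ FQS; edges |FS|=515/48, |Q|=709/48
  updated: d(EOY,FQS)=239/16, d(FQS,H)=53/4, d(FQS,L)=25/2
5. join EOY+H (d=33/4, Q=-931/16) ⇒ EHOY; edges |EOY|=579/64, |H|=-51/64
  updated: d(EHOY,FQS)=319/32, d(EHOY,L)=87/8
6. join EHOY+FQS (d=319/32, Q=-1067/32) ⇒ EFHOQSY; edges |EHOY|=267/64, |FQS|=371/64
  updated: d(EFHOQSY,L)=429/64
7. join EFHOQSY+L (d=429/64) ⇒ EFHLOQSY; edges |EFHOQSY|=429/128, |L|=429/128
final tree: (((((E:-13/3,Y:19/3):349/32,O:35/32):579/64,H:-51/64):267/64,((F:-51/20,S:211/20):515/48,Q:709/48):371/64):429/128,L:429/128)
total length: 4635/64

4635/64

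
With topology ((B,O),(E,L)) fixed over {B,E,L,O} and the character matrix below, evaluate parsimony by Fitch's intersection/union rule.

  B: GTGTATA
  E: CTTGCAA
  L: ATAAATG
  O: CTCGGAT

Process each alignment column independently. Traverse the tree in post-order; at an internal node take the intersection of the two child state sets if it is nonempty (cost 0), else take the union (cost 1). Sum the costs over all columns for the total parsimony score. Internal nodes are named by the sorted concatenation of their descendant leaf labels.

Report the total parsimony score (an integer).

BO@0: {G} ∪ {C} = {C,G} (union, +1)
EL@0: {C} ∪ {A} = {A,C} (union, +1)
BELO@0: {C,G} ∩ {A,C} = {C} (intersection, +0)
BO@1: {T} ∩ {T} = {T} (intersection, +0)
EL@1: {T} ∩ {T} = {T} (intersection, +0)
BELO@1: {T} ∩ {T} = {T} (intersection, +0)
BO@2: {G} ∪ {C} = {C,G} (union, +1)
EL@2: {T} ∪ {A} = {A,T} (union, +1)
BELO@2: {C,G} ∪ {A,T} = {A,C,G,T} (union, +1)
BO@3: {T} ∪ {G} = {G,T} (union, +1)
EL@3: {G} ∪ {A} = {A,G} (union, +1)
BELO@3: {G,T} ∩ {A,G} = {G} (intersection, +0)
BO@4: {A} ∪ {G} = {A,G} (union, +1)
EL@4: {C} ∪ {A} = {A,C} (union, +1)
BELO@4: {A,G} ∩ {A,C} = {A} (intersection, +0)
BO@5: {T} ∪ {A} = {A,T} (union, +1)
EL@5: {A} ∪ {T} = {A,T} (union, +1)
BELO@5: {A,T} ∩ {A,T} = {A,T} (intersection, +0)
BO@6: {A} ∪ {T} = {A,T} (union, +1)
EL@6: {A} ∪ {G} = {A,G} (union, +1)
BELO@6: {A,T} ∩ {A,G} = {A} (intersection, +0)
per-site changes: [2, 0, 3, 2, 2, 2, 2]; total = 13

13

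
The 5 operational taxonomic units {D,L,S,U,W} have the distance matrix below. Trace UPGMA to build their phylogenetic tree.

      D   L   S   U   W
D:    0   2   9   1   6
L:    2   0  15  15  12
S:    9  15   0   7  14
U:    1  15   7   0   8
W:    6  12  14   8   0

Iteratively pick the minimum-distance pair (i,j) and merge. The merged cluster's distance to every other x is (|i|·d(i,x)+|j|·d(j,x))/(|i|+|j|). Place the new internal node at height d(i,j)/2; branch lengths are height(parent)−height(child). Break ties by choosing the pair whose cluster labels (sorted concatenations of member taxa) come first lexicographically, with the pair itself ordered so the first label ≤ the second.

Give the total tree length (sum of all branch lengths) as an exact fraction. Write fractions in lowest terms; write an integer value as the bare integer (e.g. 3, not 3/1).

241/12

iteration 1: select D,U (d=1); attach at lengths (1/2, 1/2); label the merged cluster DU
  updated: d(DU,L)=17/2, d(DU,S)=8, d(DU,W)=7
iteration 2: select DU,W (d=7); attach at lengths (3, 7/2); label the merged cluster DUW
  updated: d(DUW,L)=29/3, d(DUW,S)=10
iteration 3: select DUW,L (d=29/3); attach at lengths (4/3, 29/6); label the merged cluster DLUW
  updated: d(DLUW,S)=45/4
iteration 4: select DLUW,S (d=45/4); attach at lengths (19/24, 45/8); label the merged cluster DLSUW
final tree: ((((D:1/2,U:1/2):3,W:7/2):4/3,L:29/6):19/24,S:45/8)
total length: 241/12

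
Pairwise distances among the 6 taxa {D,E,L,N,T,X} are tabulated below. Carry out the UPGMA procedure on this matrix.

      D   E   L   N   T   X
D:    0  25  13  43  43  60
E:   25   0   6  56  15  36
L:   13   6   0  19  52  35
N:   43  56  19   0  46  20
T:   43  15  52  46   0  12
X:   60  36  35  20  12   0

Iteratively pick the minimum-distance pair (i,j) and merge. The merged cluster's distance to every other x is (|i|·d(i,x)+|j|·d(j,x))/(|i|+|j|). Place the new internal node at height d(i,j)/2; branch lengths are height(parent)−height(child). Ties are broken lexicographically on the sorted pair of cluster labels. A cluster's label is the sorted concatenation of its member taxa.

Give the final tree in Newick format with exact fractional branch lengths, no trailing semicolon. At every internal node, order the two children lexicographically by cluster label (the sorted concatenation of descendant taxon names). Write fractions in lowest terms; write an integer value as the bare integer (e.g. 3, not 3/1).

((D:19/2,(E:3,L:3):13/2):94/9,(N:33/2,(T:6,X:6):21/2):31/9)

step 1: merge (E,L) at d=6; branch lengths E→3, L→3; new cluster EL
  updated: d(D,EL)=19, d(EL,N)=75/2, d(EL,T)=67/2, d(EL,X)=71/2
step 2: merge (T,X) at d=12; branch lengths T→6, X→6; new cluster TX
  updated: d(D,TX)=103/2, d(EL,TX)=69/2, d(N,TX)=33
step 3: merge (D,EL) at d=19; branch lengths D→19/2, EL→13/2; new cluster DEL
  updated: d(DEL,N)=118/3, d(DEL,TX)=241/6
step 4: merge (N,TX) at d=33; branch lengths N→33/2, TX→21/2; new cluster NTX
  updated: d(DEL,NTX)=359/9
step 5: merge (DEL,NTX) at d=359/9; branch lengths DEL→94/9, NTX→31/9; new cluster DELNTX
final tree: ((D:19/2,(E:3,L:3):13/2):94/9,(N:33/2,(T:6,X:6):21/2):31/9)
total length: 674/9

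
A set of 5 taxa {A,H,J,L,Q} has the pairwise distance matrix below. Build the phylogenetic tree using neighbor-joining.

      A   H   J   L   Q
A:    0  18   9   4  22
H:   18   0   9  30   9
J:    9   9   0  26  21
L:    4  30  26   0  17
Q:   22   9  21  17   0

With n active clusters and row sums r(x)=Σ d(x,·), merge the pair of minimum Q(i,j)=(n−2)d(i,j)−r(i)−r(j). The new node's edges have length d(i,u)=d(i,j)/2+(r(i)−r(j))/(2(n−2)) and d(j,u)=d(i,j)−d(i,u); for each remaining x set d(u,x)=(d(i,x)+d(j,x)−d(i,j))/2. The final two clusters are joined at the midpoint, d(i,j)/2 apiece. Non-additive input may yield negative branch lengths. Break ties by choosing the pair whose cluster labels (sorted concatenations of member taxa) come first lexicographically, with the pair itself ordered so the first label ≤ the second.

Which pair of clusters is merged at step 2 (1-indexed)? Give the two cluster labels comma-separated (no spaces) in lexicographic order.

AL,J

step 1: merge (A,L) at d=4, Q=-118; branch lengths A→-2, L→6; new cluster AL
  updated: d(AL,H)=22, d(AL,J)=31/2, d(AL,Q)=35/2
step 2: merge (AL,J) at d=31/2, Q=-139/2; branch lengths AL→81/8, J→43/8; new cluster AJL
  updated: d(AJL,H)=31/4, d(AJL,Q)=23/2
step 3: merge (AJL,H) at d=31/4, Q=-113/4; branch lengths AJL→41/8, H→21/8; new cluster AHJL
  updated: d(AHJL,Q)=51/8
step 4: merge (AHJL,Q) at d=51/8; branch lengths AHJL→51/16, Q→51/16; new cluster AHJLQ
final tree: ((((A:-2,L:6):81/8,J:43/8):41/8,H:21/8):51/16,Q:51/16)
total length: 269/8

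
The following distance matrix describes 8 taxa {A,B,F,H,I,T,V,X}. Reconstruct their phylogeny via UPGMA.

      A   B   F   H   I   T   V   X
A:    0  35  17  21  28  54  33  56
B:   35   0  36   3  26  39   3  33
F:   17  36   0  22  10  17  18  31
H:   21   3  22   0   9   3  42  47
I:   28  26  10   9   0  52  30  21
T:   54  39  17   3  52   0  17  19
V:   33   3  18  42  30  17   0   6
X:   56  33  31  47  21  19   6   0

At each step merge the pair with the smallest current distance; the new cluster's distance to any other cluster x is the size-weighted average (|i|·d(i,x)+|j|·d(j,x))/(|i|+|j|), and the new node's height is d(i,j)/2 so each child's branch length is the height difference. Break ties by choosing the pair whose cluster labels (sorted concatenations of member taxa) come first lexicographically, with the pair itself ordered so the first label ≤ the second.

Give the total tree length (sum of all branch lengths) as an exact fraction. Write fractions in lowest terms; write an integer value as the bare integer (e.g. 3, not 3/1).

741/10

iteration 1: select B,H (d=3); attach at lengths (3/2, 3/2); label the merged cluster BH
  updated: d(A,BH)=28, d(BH,F)=29, d(BH,I)=35/2, d(BH,T)=21, d(BH,V)=45/2, d(BH,X)=40
iteration 2: select V,X (d=6); attach at lengths (3, 3); label the merged cluster VX
  updated: d(A,VX)=89/2, d(BH,VX)=125/4, d(F,VX)=49/2, d(I,VX)=51/2, d(T,VX)=18
iteration 3: select F,I (d=10); attach at lengths (5, 5); label the merged cluster FI
  updated: d(A,FI)=45/2, d(BH,FI)=93/4, d(FI,T)=69/2, d(FI,VX)=25
iteration 4: select T,VX (d=18); attach at lengths (9, 6); label the merged cluster TVX
  updated: d(A,TVX)=143/3, d(BH,TVX)=167/6, d(FI,TVX)=169/6
iteration 5: select A,FI (d=45/2); attach at lengths (45/4, 25/4); label the merged cluster AFI
  updated: d(AFI,BH)=149/6, d(AFI,TVX)=104/3
iteration 6: select AFI,BH (d=149/6); attach at lengths (7/6, 131/12); label the merged cluster ABFHI
  updated: d(ABFHI,TVX)=479/15
iteration 7: select ABFHI,TVX (d=479/15); attach at lengths (71/20, 209/30); label the merged cluster ABFHITVX
final tree: (((A:45/4,(F:5,I:5):25/4):7/6,(B:3/2,H:3/2):131/12):71/20,(T:9,(V:3,X:3):6):209/30)
total length: 741/10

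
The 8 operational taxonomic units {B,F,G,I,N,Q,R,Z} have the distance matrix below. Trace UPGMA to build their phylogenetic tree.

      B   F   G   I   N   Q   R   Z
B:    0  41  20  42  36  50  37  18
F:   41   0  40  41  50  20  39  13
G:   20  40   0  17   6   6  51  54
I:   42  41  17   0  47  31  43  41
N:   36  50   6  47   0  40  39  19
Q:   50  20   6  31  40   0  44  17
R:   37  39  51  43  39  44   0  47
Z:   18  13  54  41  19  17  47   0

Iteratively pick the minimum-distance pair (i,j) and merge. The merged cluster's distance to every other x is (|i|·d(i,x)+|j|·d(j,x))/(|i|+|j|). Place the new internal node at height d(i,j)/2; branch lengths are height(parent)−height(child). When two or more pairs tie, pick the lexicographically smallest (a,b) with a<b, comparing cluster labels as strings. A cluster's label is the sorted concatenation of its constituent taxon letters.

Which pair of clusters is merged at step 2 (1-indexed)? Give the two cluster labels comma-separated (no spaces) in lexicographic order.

F,Z

step 1: merge (G,N) at d=6; branch lengths G→3, N→3; new cluster GN
  updated: d(B,GN)=28, d(F,GN)=45, d(GN,I)=32, d(GN,Q)=23, d(GN,R)=45, d(GN,Z)=73/2
step 2: merge (F,Z) at d=13; branch lengths F→13/2, Z→13/2; new cluster FZ
  updated: d(B,FZ)=59/2, d(FZ,GN)=163/4, d(FZ,I)=41, d(FZ,Q)=37/2, d(FZ,R)=43
step 3: merge (FZ,Q) at d=37/2; branch lengths FZ→11/4, Q→37/4; new cluster FQZ
  updated: d(B,FQZ)=109/3, d(FQZ,GN)=209/6, d(FQZ,I)=113/3, d(FQZ,R)=130/3
step 4: merge (B,GN) at d=28; branch lengths B→14, GN→11; new cluster BGN
  updated: d(BGN,FQZ)=106/3, d(BGN,I)=106/3, d(BGN,R)=127/3
step 5: merge (BGN,FQZ) at d=106/3; branch lengths BGN→11/3, FQZ→101/12; new cluster BFGNQZ
  updated: d(BFGNQZ,I)=73/2, d(BFGNQZ,R)=257/6
step 6: merge (BFGNQZ,I) at d=73/2; branch lengths BFGNQZ→7/12, I→73/4; new cluster BFGINQZ
  updated: d(BFGINQZ,R)=300/7
step 7: merge (BFGINQZ,R) at d=300/7; branch lengths BFGINQZ→89/28, R→150/7; new cluster BFGINQRZ
final tree: ((((B:14,(G:3,N:3):11):11/3,((F:13/2,Z:13/2):11/4,Q:37/4):101/12):7/12,I:73/4):89/28,R:150/7)
total length: 2342/21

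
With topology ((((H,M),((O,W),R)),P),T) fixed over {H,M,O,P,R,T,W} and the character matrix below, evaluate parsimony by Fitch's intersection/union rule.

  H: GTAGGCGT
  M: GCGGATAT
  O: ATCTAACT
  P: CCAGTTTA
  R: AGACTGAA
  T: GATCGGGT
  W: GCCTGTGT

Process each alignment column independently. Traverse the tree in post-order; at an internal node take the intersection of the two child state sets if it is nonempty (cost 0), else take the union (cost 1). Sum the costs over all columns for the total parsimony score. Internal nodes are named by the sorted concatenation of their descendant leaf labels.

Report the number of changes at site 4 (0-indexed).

site 0, node HM: H={G} ∩ M={G} → {G} (+0)
site 0, node OW: O={A} ∪ W={G} → {A,G} (+1)
site 0, node ORW: OW={A,G} ∩ R={A} → {A} (+0)
site 0, node HMORW: HM={G} ∪ ORW={A} → {A,G} (+1)
site 0, node HMOPRW: HMORW={A,G} ∪ P={C} → {A,C,G} (+1)
site 0, node HMOPRTW: HMOPRW={A,C,G} ∩ T={G} → {G} (+0)
site 1, node HM: H={T} ∪ M={C} → {C,T} (+1)
site 1, node OW: O={T} ∪ W={C} → {C,T} (+1)
site 1, node ORW: OW={C,T} ∪ R={G} → {C,G,T} (+1)
site 1, node HMORW: HM={C,T} ∩ ORW={C,G,T} → {C,T} (+0)
site 1, node HMOPRW: HMORW={C,T} ∩ P={C} → {C} (+0)
site 1, node HMOPRTW: HMOPRW={C} ∪ T={A} → {A,C} (+1)
site 2, node HM: H={A} ∪ M={G} → {A,G} (+1)
site 2, node OW: O={C} ∩ W={C} → {C} (+0)
site 2, node ORW: OW={C} ∪ R={A} → {A,C} (+1)
site 2, node HMORW: HM={A,G} ∩ ORW={A,C} → {A} (+0)
site 2, node HMOPRW: HMORW={A} ∩ P={A} → {A} (+0)
site 2, node HMOPRTW: HMOPRW={A} ∪ T={T} → {A,T} (+1)
site 3, node HM: H={G} ∩ M={G} → {G} (+0)
site 3, node OW: O={T} ∩ W={T} → {T} (+0)
site 3, node ORW: OW={T} ∪ R={C} → {C,T} (+1)
site 3, node HMORW: HM={G} ∪ ORW={C,T} → {C,G,T} (+1)
site 3, node HMOPRW: HMORW={C,G,T} ∩ P={G} → {G} (+0)
site 3, node HMOPRTW: HMOPRW={G} ∪ T={C} → {C,G} (+1)
site 4, node HM: H={G} ∪ M={A} → {A,G} (+1)
site 4, node OW: O={A} ∪ W={G} → {A,G} (+1)
site 4, node ORW: OW={A,G} ∪ R={T} → {A,G,T} (+1)
site 4, node HMORW: HM={A,G} ∩ ORW={A,G,T} → {A,G} (+0)
site 4, node HMOPRW: HMORW={A,G} ∪ P={T} → {A,G,T} (+1)
site 4, node HMOPRTW: HMOPRW={A,G,T} ∩ T={G} → {G} (+0)
site 5, node HM: H={C} ∪ M={T} → {C,T} (+1)
site 5, node OW: O={A} ∪ W={T} → {A,T} (+1)
site 5, node ORW: OW={A,T} ∪ R={G} → {A,G,T} (+1)
site 5, node HMORW: HM={C,T} ∩ ORW={A,G,T} → {T} (+0)
site 5, node HMOPRW: HMORW={T} ∩ P={T} → {T} (+0)
site 5, node HMOPRTW: HMOPRW={T} ∪ T={G} → {G,T} (+1)
site 6, node HM: H={G} ∪ M={A} → {A,G} (+1)
site 6, node OW: O={C} ∪ W={G} → {C,G} (+1)
site 6, node ORW: OW={C,G} ∪ R={A} → {A,C,G} (+1)
site 6, node HMORW: HM={A,G} ∩ ORW={A,C,G} → {A,G} (+0)
site 6, node HMOPRW: HMORW={A,G} ∪ P={T} → {A,G,T} (+1)
site 6, node HMOPRTW: HMOPRW={A,G,T} ∩ T={G} → {G} (+0)
site 7, node HM: H={T} ∩ M={T} → {T} (+0)
site 7, node OW: O={T} ∩ W={T} → {T} (+0)
site 7, node ORW: OW={T} ∪ R={A} → {A,T} (+1)
site 7, node HMORW: HM={T} ∩ ORW={A,T} → {T} (+0)
site 7, node HMOPRW: HMORW={T} ∪ P={A} → {A,T} (+1)
site 7, node HMOPRTW: HMOPRW={A,T} ∩ T={T} → {T} (+0)
per-site changes: [3, 4, 3, 3, 4, 4, 4, 2]; total = 27

4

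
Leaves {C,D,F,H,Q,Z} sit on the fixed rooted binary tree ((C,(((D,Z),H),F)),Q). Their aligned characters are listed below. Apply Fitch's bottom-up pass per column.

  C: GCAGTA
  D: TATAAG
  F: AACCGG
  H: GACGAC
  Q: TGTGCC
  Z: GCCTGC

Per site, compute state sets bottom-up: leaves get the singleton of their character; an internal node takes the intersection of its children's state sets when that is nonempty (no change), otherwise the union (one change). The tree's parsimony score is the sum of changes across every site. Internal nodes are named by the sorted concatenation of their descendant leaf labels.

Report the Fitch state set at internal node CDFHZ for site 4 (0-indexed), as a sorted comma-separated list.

DZ@0: {T} ∪ {G} = {G,T} (union, +1)
DHZ@0: {G,T} ∩ {G} = {G} (intersection, +0)
DFHZ@0: {G} ∪ {A} = {A,G} (union, +1)
CDFHZ@0: {G} ∩ {A,G} = {G} (intersection, +0)
CDFHQZ@0: {G} ∪ {T} = {G,T} (union, +1)
DZ@1: {A} ∪ {C} = {A,C} (union, +1)
DHZ@1: {A,C} ∩ {A} = {A} (intersection, +0)
DFHZ@1: {A} ∩ {A} = {A} (intersection, +0)
CDFHZ@1: {C} ∪ {A} = {A,C} (union, +1)
CDFHQZ@1: {A,C} ∪ {G} = {A,C,G} (union, +1)
DZ@2: {T} ∪ {C} = {C,T} (union, +1)
DHZ@2: {C,T} ∩ {C} = {C} (intersection, +0)
DFHZ@2: {C} ∩ {C} = {C} (intersection, +0)
CDFHZ@2: {A} ∪ {C} = {A,C} (union, +1)
CDFHQZ@2: {A,C} ∪ {T} = {A,C,T} (union, +1)
DZ@3: {A} ∪ {T} = {A,T} (union, +1)
DHZ@3: {A,T} ∪ {G} = {A,G,T} (union, +1)
DFHZ@3: {A,G,T} ∪ {C} = {A,C,G,T} (union, +1)
CDFHZ@3: {G} ∩ {A,C,G,T} = {G} (intersection, +0)
CDFHQZ@3: {G} ∩ {G} = {G} (intersection, +0)
DZ@4: {A} ∪ {G} = {A,G} (union, +1)
DHZ@4: {A,G} ∩ {A} = {A} (intersection, +0)
DFHZ@4: {A} ∪ {G} = {A,G} (union, +1)
CDFHZ@4: {T} ∪ {A,G} = {A,G,T} (union, +1)
CDFHQZ@4: {A,G,T} ∪ {C} = {A,C,G,T} (union, +1)
DZ@5: {G} ∪ {C} = {C,G} (union, +1)
DHZ@5: {C,G} ∩ {C} = {C} (intersection, +0)
DFHZ@5: {C} ∪ {G} = {C,G} (union, +1)
CDFHZ@5: {A} ∪ {C,G} = {A,C,G} (union, +1)
CDFHQZ@5: {A,C,G} ∩ {C} = {C} (intersection, +0)
per-site changes: [3, 3, 3, 3, 4, 3]; total = 19

A,G,T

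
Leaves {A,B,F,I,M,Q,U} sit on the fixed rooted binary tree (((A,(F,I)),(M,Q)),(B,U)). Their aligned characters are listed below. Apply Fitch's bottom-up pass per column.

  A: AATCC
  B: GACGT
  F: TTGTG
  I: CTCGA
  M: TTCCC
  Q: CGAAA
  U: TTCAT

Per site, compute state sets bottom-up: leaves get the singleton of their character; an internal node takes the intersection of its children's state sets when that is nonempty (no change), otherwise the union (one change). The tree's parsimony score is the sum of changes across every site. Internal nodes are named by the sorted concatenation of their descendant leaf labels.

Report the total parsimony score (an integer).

FI@0: {T} ∪ {C} = {C,T} (union, +1)
AFI@0: {A} ∪ {C,T} = {A,C,T} (union, +1)
MQ@0: {T} ∪ {C} = {C,T} (union, +1)
AFIMQ@0: {A,C,T} ∩ {C,T} = {C,T} (intersection, +0)
BU@0: {G} ∪ {T} = {G,T} (union, +1)
ABFIMQU@0: {C,T} ∩ {G,T} = {T} (intersection, +0)
FI@1: {T} ∩ {T} = {T} (intersection, +0)
AFI@1: {A} ∪ {T} = {A,T} (union, +1)
MQ@1: {T} ∪ {G} = {G,T} (union, +1)
AFIMQ@1: {A,T} ∩ {G,T} = {T} (intersection, +0)
BU@1: {A} ∪ {T} = {A,T} (union, +1)
ABFIMQU@1: {T} ∩ {A,T} = {T} (intersection, +0)
FI@2: {G} ∪ {C} = {C,G} (union, +1)
AFI@2: {T} ∪ {C,G} = {C,G,T} (union, +1)
MQ@2: {C} ∪ {A} = {A,C} (union, +1)
AFIMQ@2: {C,G,T} ∩ {A,C} = {C} (intersection, +0)
BU@2: {C} ∩ {C} = {C} (intersection, +0)
ABFIMQU@2: {C} ∩ {C} = {C} (intersection, +0)
FI@3: {T} ∪ {G} = {G,T} (union, +1)
AFI@3: {C} ∪ {G,T} = {C,G,T} (union, +1)
MQ@3: {C} ∪ {A} = {A,C} (union, +1)
AFIMQ@3: {C,G,T} ∩ {A,C} = {C} (intersection, +0)
BU@3: {G} ∪ {A} = {A,G} (union, +1)
ABFIMQU@3: {C} ∪ {A,G} = {A,C,G} (union, +1)
FI@4: {G} ∪ {A} = {A,G} (union, +1)
AFI@4: {C} ∪ {A,G} = {A,C,G} (union, +1)
MQ@4: {C} ∪ {A} = {A,C} (union, +1)
AFIMQ@4: {A,C,G} ∩ {A,C} = {A,C} (intersection, +0)
BU@4: {T} ∩ {T} = {T} (intersection, +0)
ABFIMQU@4: {A,C} ∪ {T} = {A,C,T} (union, +1)
per-site changes: [4, 3, 3, 5, 4]; total = 19

19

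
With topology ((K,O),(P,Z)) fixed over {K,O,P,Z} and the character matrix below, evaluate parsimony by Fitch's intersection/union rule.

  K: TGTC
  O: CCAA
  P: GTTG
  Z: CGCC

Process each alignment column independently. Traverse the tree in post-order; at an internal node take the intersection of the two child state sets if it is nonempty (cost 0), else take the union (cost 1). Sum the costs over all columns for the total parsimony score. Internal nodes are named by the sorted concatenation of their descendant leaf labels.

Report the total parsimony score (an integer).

KO@0: {T} ∪ {C} = {C,T} (union, +1)
PZ@0: {G} ∪ {C} = {C,G} (union, +1)
KOPZ@0: {C,T} ∩ {C,G} = {C} (intersection, +0)
KO@1: {G} ∪ {C} = {C,G} (union, +1)
PZ@1: {T} ∪ {G} = {G,T} (union, +1)
KOPZ@1: {C,G} ∩ {G,T} = {G} (intersection, +0)
KO@2: {T} ∪ {A} = {A,T} (union, +1)
PZ@2: {T} ∪ {C} = {C,T} (union, +1)
KOPZ@2: {A,T} ∩ {C,T} = {T} (intersection, +0)
KO@3: {C} ∪ {A} = {A,C} (union, +1)
PZ@3: {G} ∪ {C} = {C,G} (union, +1)
KOPZ@3: {A,C} ∩ {C,G} = {C} (intersection, +0)
per-site changes: [2, 2, 2, 2]; total = 8

8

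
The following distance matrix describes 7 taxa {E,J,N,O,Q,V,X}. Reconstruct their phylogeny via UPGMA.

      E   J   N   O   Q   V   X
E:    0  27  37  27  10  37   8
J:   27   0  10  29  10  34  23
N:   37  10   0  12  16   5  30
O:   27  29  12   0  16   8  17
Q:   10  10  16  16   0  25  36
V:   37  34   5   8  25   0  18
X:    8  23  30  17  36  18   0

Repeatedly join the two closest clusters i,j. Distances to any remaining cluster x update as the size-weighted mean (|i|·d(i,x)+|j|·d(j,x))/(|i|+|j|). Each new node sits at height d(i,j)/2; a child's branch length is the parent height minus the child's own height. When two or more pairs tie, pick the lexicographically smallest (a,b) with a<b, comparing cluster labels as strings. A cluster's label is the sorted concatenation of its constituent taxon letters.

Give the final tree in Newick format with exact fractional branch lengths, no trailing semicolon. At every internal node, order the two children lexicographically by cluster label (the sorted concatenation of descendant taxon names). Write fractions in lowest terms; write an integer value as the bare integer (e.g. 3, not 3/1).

step 1: merge (N,V) at d=5; branch lengths N→5/2, V→5/2; new cluster NV
  updated: d(E,NV)=37, d(J,NV)=22, d(NV,O)=10, d(NV,Q)=41/2, d(NV,X)=24
step 2: merge (E,X) at d=8; branch lengths E→4, X→4; new cluster EX
  updated: d(EX,J)=25, d(EX,NV)=61/2, d(EX,O)=22, d(EX,Q)=23
step 3: merge (J,Q) at d=10; branch lengths J→5, Q→5; new cluster JQ
  updated: d(EX,JQ)=24, d(JQ,NV)=85/4, d(JQ,O)=45/2
step 4: merge (NV,O) at d=10; branch lengths NV→5/2, O→5; new cluster NOV
  updated: d(EX,NOV)=83/3, d(JQ,NOV)=65/3
step 5: merge (JQ,NOV) at d=65/3; branch lengths JQ→35/6, NOV→35/6; new cluster JNOQV
  updated: d(EX,JNOQV)=131/5
step 6: merge (EX,JNOQV) at d=131/5; branch lengths EX→91/10, JNOQV→34/15; new cluster EJNOQVX
final tree: ((E:4,X:4):91/10,((J:5,Q:5):35/6,((N:5/2,V:5/2):5/2,O:5):35/6):34/15)
total length: 803/15

((E:4,X:4):91/10,((J:5,Q:5):35/6,((N:5/2,V:5/2):5/2,O:5):35/6):34/15)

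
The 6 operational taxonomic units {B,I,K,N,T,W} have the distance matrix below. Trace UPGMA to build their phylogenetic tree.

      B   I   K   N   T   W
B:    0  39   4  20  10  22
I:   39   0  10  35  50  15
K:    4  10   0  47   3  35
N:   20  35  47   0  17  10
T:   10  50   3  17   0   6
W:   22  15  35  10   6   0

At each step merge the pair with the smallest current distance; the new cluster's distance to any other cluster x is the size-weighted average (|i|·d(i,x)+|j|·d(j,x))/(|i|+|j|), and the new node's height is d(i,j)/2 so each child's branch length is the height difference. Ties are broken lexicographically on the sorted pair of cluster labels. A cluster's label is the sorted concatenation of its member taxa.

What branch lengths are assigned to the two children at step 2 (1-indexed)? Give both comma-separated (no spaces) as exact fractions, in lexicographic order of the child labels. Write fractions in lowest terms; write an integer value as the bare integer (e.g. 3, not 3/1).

7/2,2

iteration 1: select K,T (d=3); attach at lengths (3/2, 3/2); label the merged cluster KT
  updated: d(B,KT)=7, d(I,KT)=30, d(KT,N)=32, d(KT,W)=41/2
iteration 2: select B,KT (d=7); attach at lengths (7/2, 2); label the merged cluster BKT
  updated: d(BKT,I)=33, d(BKT,N)=28, d(BKT,W)=21
iteration 3: select N,W (d=10); attach at lengths (5, 5); label the merged cluster NW
  updated: d(BKT,NW)=49/2, d(I,NW)=25
iteration 4: select BKT,NW (d=49/2); attach at lengths (35/4, 29/4); label the merged cluster BKNTW
  updated: d(BKNTW,I)=149/5
iteration 5: select BKNTW,I (d=149/5); attach at lengths (53/20, 149/10); label the merged cluster BIKNTW
final tree: (((B:7/2,(K:3/2,T:3/2):2):35/4,(N:5,W:5):29/4):53/20,I:149/10)
total length: 1041/20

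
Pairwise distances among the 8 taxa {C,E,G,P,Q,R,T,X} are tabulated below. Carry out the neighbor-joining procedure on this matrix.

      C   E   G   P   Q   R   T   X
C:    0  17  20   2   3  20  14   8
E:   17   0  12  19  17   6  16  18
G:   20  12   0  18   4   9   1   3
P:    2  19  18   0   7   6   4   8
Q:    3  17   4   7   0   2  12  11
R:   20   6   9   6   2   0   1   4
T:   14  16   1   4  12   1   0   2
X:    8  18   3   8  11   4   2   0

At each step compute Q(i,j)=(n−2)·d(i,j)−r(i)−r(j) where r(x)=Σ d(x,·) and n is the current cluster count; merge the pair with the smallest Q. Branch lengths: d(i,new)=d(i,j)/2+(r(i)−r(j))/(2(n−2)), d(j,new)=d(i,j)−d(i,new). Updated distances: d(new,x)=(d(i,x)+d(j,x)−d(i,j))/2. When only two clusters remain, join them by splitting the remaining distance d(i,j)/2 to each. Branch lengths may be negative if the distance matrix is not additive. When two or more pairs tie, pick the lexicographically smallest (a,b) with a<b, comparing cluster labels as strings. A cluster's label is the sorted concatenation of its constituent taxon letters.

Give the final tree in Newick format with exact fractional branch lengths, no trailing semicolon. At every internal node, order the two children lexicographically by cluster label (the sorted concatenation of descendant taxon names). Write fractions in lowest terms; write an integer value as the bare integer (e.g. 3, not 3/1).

((((((C:8/3,P:-2/3):18/5,Q:2/5):4,(E:33/4,R:-9/4):3):11/4,X:5/4):3/4,G:9/8):-1/16,T:-1/16)

step 1: merge (C,P) at d=2, Q=-136; branch lengths C→8/3, P→-2/3; new cluster CP
  updated: d(CP,E)=17, d(CP,G)=18, d(CP,Q)=4, d(CP,R)=12, d(CP,T)=8, d(CP,X)=7
step 2: merge (CP,Q) at d=4, Q=-96; branch lengths CP→18/5, Q→2/5; new cluster CPQ
  updated: d(CPQ,E)=15, d(CPQ,G)=9, d(CPQ,R)=5, d(CPQ,T)=8, d(CPQ,X)=7
step 3: merge (E,R) at d=6, Q=-68; branch lengths E→33/4, R→-9/4; new cluster ER
  updated: d(CPQ,ER)=7, d(ER,G)=15/2, d(ER,T)=11/2, d(ER,X)=8
step 4: merge (CPQ,ER) at d=7, Q=-38; branch lengths CPQ→4, ER→3; new cluster CEPQR
  updated: d(CEPQR,G)=19/4, d(CEPQR,T)=13/4, d(CEPQR,X)=4
step 5: merge (CEPQR,X) at d=4, Q=-13; branch lengths CEPQR→11/4, X→5/4; new cluster CEPQRX
  updated: d(CEPQRX,G)=15/8, d(CEPQRX,T)=5/8
step 6: merge (CEPQRX,G) at d=15/8, Q=-7/2; branch lengths CEPQRX→3/4, G→9/8; new cluster CEGPQRX
  updated: d(CEGPQRX,T)=-1/8
step 7: merge (CEGPQRX,T) at d=-1/8; branch lengths CEGPQRX→-1/16, T→-1/16; new cluster CEGPQRTX
final tree: ((((((C:8/3,P:-2/3):18/5,Q:2/5):4,(E:33/4,R:-9/4):3):11/4,X:5/4):3/4,G:9/8):-1/16,T:-1/16)
total length: 99/4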